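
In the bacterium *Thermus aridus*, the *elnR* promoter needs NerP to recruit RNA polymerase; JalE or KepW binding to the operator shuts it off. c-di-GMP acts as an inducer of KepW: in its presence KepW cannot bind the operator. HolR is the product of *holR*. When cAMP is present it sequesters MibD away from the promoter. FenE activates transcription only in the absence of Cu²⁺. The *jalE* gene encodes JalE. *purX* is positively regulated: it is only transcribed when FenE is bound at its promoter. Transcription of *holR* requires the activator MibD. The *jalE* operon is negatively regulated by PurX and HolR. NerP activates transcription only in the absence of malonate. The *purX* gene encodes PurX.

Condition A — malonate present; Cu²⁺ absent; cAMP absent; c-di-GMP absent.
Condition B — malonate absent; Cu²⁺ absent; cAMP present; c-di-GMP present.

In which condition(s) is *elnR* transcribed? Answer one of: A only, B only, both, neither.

Condition A:
Malonate is present, so NerP is inactive.
Cu²⁺ is absent, so FenE is active.
No repressor is bound and FenE is active, so *purX* is transcribed.
So PurX is produced and active.
cAMP is absent, so MibD is active.
No repressor is bound and MibD is active, so *holR* is transcribed.
So HolR is produced and active.
With repressor PurX bound, *jalE* is not transcribed.
So JalE is not produced.
c-di-GMP is absent, so KepW is active.
With repressor KepW bound, *elnR* is not transcribed.
→ *elnR* is OFF in A.
Condition B:
Malonate is absent, so NerP is active.
Cu²⁺ is absent, so FenE is active.
No repressor is bound and FenE is active, so *purX* is transcribed.
So PurX is produced and active.
cAMP is present, so MibD is inactive.
Required activator MibD is absent, so *holR* is not transcribed.
So HolR is not produced.
With repressor PurX bound, *jalE* is not transcribed.
So JalE is not produced.
c-di-GMP is present, so KepW is inactive.
No repressor is bound and NerP is active, so *elnR* is transcribed.
→ *elnR* is ON in B.

B only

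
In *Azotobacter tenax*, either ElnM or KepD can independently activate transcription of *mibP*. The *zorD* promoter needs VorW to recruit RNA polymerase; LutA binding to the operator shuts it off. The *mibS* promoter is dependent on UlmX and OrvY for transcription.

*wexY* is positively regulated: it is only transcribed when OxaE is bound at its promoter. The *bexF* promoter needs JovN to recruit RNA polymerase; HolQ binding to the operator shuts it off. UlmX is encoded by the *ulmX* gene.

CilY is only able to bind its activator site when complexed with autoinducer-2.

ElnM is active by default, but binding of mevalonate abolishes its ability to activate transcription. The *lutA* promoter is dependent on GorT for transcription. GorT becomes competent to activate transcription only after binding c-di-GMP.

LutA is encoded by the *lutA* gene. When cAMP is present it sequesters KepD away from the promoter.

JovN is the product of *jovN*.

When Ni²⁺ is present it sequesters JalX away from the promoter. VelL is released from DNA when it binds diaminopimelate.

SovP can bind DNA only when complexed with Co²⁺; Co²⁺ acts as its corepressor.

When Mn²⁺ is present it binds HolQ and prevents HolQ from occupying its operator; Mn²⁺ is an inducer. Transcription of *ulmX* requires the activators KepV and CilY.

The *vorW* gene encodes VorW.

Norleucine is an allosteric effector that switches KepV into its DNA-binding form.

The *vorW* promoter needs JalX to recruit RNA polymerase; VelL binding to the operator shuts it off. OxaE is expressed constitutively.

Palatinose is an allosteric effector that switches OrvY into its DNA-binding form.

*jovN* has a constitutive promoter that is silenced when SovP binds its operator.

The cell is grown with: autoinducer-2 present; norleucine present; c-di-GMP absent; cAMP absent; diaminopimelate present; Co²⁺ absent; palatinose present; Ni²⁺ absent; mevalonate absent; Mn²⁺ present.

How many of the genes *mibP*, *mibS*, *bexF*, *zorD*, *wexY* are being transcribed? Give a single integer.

5

Mevalonate is absent, so ElnM is active.
cAMP is absent, so KepD is active.
Activator ElnM is present, so *mibP* is transcribed.
→ *mibP* is ON.
Norleucine is present, so KepV is active.
Autoinducer-2 is present, so CilY is active.
No repressor is bound and KepV and CilY are active, so *ulmX* is transcribed.
So UlmX is produced and active.
Palatinose is present, so OrvY is active.
No repressor is bound and UlmX and OrvY are active, so *mibS* is transcribed.
→ *mibS* is ON.
Co²⁺ is absent, so SovP is inactive.
With no repressor bound, *jovN* is transcribed.
So JovN is produced and active.
Mn²⁺ is present, so HolQ is inactive.
No repressor is bound and JovN is active, so *bexF* is transcribed.
→ *bexF* is ON.
c-di-GMP is absent, so GorT is inactive.
Required activator GorT is absent, so *lutA* is not transcribed.
So LutA is not produced.
Ni²⁺ is absent, so JalX is active.
Diaminopimelate is present, so VelL is inactive.
No repressor is bound and JalX is active, so *vorW* is transcribed.
So VorW is produced and active.
No repressor is bound and VorW is active, so *zorD* is transcribed.
→ *zorD* is ON.
OxaE is produced constitutively and is active.
No repressor is bound and OxaE is active, so *wexY* is transcribed.
→ *wexY* is ON.
5 of the 5 genes are transcribed.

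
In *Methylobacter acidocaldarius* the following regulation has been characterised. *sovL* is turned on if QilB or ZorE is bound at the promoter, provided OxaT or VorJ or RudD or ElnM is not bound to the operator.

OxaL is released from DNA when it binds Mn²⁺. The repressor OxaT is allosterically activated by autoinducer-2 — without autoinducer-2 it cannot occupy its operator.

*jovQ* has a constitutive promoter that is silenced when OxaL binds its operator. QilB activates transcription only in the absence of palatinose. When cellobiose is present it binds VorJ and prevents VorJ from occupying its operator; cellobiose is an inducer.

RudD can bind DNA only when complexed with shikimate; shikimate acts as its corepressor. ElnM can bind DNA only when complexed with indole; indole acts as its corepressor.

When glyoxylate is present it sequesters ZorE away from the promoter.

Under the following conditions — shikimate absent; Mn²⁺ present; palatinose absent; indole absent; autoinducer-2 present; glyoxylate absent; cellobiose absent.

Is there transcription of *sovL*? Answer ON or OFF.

Autoinducer-2 is present, so OxaT is active.
Palatinose is absent, so QilB is active.
Cellobiose is absent, so VorJ is active.
Glyoxylate is absent, so ZorE is active.
Shikimate is absent, so RudD is inactive.
Indole is absent, so ElnM is inactive.
With repressor OxaT bound, *sovL* is not transcribed.

OFF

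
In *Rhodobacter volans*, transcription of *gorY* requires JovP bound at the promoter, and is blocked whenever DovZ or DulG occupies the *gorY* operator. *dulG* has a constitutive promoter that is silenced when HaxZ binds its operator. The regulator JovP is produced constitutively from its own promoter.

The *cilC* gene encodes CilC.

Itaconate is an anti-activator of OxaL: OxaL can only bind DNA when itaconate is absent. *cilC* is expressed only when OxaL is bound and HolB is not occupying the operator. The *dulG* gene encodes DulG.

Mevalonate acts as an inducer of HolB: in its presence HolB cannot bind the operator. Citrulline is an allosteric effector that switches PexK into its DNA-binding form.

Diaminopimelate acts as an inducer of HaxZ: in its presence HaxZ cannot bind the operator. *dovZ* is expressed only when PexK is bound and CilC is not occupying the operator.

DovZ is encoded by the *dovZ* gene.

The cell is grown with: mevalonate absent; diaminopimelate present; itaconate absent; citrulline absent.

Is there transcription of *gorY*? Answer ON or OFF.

Citrulline is absent, so PexK is inactive.
Mevalonate is absent, so HolB is active.
Itaconate is absent, so OxaL is active.
With repressor HolB bound, *cilC* is not transcribed.
So CilC is not produced.
Required activator PexK is absent, so *dovZ* is not transcribed.
So DovZ is not produced.
JovP is produced constitutively and is active.
Diaminopimelate is present, so HaxZ is inactive.
With no repressor bound, *dulG* is transcribed.
So DulG is produced and active.
With repressor DulG bound, *gorY* is not transcribed.

OFF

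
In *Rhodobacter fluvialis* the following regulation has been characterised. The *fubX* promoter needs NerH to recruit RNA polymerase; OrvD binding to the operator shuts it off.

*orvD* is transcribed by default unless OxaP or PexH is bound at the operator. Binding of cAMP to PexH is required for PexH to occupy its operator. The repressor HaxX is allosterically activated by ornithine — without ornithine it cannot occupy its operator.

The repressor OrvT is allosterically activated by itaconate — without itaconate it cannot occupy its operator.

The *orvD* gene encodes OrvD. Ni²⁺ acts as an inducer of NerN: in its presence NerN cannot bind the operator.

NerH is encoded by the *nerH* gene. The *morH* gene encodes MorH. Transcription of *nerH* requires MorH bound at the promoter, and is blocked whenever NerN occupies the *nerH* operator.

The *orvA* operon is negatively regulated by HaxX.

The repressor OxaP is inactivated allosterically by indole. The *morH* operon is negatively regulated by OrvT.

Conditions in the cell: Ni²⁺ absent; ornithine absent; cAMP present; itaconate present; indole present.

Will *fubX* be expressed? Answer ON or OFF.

Indole is present, so OxaP is inactive.
cAMP is present, so PexH is active.
With repressor PexH bound, *orvD* is not transcribed.
So OrvD is not produced.
Ni²⁺ is absent, so NerN is active.
Itaconate is present, so OrvT is active.
With repressor OrvT bound, *morH* is not transcribed.
So MorH is not produced.
With repressor NerN bound, *nerH* is not transcribed.
So NerH is not produced.
Required activator NerH is absent, so *fubX* is not transcribed.

OFF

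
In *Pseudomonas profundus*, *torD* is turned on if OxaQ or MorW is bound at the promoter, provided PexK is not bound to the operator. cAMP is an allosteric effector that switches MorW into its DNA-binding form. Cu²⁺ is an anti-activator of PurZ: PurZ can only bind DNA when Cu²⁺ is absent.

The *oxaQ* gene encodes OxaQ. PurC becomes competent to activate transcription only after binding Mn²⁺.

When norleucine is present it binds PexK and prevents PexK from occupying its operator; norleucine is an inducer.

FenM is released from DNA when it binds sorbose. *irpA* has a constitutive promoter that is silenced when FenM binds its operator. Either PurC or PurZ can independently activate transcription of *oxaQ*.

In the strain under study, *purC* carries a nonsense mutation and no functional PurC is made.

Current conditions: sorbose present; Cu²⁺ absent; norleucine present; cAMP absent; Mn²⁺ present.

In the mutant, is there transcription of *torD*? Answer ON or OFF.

ON

PurC is non-functional in this strain, so it has no effect.
Cu²⁺ is absent, so PurZ is active.
Activator PurZ is present, so *oxaQ* is transcribed.
So OxaQ is produced and active.
Norleucine is present, so PexK is inactive.
cAMP is absent, so MorW is inactive.
Activator OxaQ is present, so *torD* is transcribed.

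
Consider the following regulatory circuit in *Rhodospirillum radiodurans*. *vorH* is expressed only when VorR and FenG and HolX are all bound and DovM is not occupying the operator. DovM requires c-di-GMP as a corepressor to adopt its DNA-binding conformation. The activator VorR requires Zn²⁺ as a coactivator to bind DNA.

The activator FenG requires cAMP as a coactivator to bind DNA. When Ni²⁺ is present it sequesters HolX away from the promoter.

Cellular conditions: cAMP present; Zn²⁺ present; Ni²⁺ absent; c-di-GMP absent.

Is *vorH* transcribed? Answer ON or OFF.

ON

Zn²⁺ is present, so VorR is active.
cAMP is present, so FenG is active.
Ni²⁺ is absent, so HolX is active.
c-di-GMP is absent, so DovM is inactive.
No repressor is bound and VorR and FenG and HolX are active, so *vorH* is transcribed.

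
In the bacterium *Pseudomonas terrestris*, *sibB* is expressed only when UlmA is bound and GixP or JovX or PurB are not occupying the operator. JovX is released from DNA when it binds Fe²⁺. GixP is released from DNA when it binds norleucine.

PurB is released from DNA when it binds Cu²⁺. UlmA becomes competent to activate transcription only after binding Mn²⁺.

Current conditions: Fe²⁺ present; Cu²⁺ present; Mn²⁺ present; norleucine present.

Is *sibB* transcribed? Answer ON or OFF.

ON

Norleucine is present, so GixP is inactive.
Fe²⁺ is present, so JovX is inactive.
Mn²⁺ is present, so UlmA is active.
Cu²⁺ is present, so PurB is inactive.
No repressor is bound and UlmA is active, so *sibB* is transcribed.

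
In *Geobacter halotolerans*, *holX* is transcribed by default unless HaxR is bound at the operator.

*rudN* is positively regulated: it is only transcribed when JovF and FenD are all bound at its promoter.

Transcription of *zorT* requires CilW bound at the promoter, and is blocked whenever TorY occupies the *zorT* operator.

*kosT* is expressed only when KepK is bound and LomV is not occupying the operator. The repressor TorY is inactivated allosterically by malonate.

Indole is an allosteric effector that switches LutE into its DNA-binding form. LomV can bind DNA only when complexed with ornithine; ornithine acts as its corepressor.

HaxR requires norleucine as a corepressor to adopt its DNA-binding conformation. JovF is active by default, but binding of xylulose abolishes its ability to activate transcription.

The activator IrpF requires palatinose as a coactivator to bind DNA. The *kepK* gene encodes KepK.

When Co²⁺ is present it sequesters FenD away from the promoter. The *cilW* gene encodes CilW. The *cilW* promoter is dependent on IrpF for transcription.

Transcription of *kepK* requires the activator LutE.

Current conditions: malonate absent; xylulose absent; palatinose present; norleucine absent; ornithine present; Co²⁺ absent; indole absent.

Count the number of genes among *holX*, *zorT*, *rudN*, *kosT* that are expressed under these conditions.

2

Norleucine is absent, so HaxR is inactive.
With no repressor bound, *holX* is transcribed.
→ *holX* is ON.
Malonate is absent, so TorY is active.
Palatinose is present, so IrpF is active.
No repressor is bound and IrpF is active, so *cilW* is transcribed.
So CilW is produced and active.
With repressor TorY bound, *zorT* is not transcribed.
→ *zorT* is OFF.
Xylulose is absent, so JovF is active.
Co²⁺ is absent, so FenD is active.
No repressor is bound and JovF and FenD are active, so *rudN* is transcribed.
→ *rudN* is ON.
Indole is absent, so LutE is inactive.
Required activator LutE is absent, so *kepK* is not transcribed.
So KepK is not produced.
Ornithine is present, so LomV is active.
With repressor LomV bound, *kosT* is not transcribed.
→ *kosT* is OFF.
2 of the 4 genes are transcribed.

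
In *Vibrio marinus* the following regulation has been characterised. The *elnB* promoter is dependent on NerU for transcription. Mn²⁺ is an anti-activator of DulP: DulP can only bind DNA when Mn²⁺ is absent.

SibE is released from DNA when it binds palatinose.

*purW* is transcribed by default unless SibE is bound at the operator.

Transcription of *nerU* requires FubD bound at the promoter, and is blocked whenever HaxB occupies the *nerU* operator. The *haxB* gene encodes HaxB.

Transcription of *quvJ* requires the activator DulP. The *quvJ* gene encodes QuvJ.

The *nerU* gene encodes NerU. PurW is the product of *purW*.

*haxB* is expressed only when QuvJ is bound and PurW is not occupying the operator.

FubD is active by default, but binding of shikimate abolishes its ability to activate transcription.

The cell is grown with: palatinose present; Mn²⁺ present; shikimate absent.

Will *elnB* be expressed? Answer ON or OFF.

Palatinose is present, so SibE is inactive.
With no repressor bound, *purW* is transcribed.
So PurW is produced and active.
Mn²⁺ is present, so DulP is inactive.
Required activator DulP is absent, so *quvJ* is not transcribed.
So QuvJ is not produced.
With repressor PurW bound, *haxB* is not transcribed.
So HaxB is not produced.
Shikimate is absent, so FubD is active.
No repressor is bound and FubD is active, so *nerU* is transcribed.
So NerU is produced and active.
No repressor is bound and NerU is active, so *elnB* is transcribed.

ON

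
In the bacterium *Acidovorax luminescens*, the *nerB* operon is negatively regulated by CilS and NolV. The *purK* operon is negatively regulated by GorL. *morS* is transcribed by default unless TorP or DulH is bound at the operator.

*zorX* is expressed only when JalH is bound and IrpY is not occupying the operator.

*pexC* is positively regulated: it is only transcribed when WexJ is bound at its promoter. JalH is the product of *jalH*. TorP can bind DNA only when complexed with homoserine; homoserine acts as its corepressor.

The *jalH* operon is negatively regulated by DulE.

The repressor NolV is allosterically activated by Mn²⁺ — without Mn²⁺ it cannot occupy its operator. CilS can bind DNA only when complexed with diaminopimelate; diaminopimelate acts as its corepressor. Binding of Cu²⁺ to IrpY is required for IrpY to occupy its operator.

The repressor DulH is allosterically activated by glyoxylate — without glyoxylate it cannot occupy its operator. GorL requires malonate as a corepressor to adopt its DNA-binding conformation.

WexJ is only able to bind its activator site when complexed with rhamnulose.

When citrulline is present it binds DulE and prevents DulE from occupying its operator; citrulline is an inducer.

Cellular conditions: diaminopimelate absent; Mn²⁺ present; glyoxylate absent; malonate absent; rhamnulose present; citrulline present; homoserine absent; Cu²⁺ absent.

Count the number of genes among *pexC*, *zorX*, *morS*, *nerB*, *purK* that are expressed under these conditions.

4

Rhamnulose is present, so WexJ is active.
No repressor is bound and WexJ is active, so *pexC* is transcribed.
→ *pexC* is ON.
Cu²⁺ is absent, so IrpY is inactive.
Citrulline is present, so DulE is inactive.
With no repressor bound, *jalH* is transcribed.
So JalH is produced and active.
No repressor is bound and JalH is active, so *zorX* is transcribed.
→ *zorX* is ON.
Homoserine is absent, so TorP is inactive.
Glyoxylate is absent, so DulH is inactive.
With no repressor bound, *morS* is transcribed.
→ *morS* is ON.
Diaminopimelate is absent, so CilS is inactive.
Mn²⁺ is present, so NolV is active.
With repressor NolV bound, *nerB* is not transcribed.
→ *nerB* is OFF.
Malonate is absent, so GorL is inactive.
With no repressor bound, *purK* is transcribed.
→ *purK* is ON.
4 of the 5 genes are transcribed.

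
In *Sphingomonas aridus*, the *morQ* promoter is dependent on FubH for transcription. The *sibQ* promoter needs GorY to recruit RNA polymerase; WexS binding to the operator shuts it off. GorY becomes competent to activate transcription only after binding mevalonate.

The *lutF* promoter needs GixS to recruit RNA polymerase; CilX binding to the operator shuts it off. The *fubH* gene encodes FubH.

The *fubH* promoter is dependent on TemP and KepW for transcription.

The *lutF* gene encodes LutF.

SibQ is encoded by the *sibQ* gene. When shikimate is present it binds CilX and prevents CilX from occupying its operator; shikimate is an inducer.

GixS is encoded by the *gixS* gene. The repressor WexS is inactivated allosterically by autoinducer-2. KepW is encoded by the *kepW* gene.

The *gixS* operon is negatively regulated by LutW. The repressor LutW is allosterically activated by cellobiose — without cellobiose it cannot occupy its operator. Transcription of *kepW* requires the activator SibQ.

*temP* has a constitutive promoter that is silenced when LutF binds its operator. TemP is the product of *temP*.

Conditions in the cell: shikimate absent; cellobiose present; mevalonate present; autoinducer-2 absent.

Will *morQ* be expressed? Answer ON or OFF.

OFF

Cellobiose is present, so LutW is active.
With repressor LutW bound, *gixS* is not transcribed.
So GixS is not produced.
Shikimate is absent, so CilX is active.
With repressor CilX bound, *lutF* is not transcribed.
So LutF is not produced.
With no repressor bound, *temP* is transcribed.
So TemP is produced and active.
Mevalonate is present, so GorY is active.
Autoinducer-2 is absent, so WexS is active.
With repressor WexS bound, *sibQ* is not transcribed.
So SibQ is not produced.
Required activator SibQ is absent, so *kepW* is not transcribed.
So KepW is not produced.
Required activator KepW is absent, so *fubH* is not transcribed.
So FubH is not produced.
Required activator FubH is absent, so *morQ* is not transcribed.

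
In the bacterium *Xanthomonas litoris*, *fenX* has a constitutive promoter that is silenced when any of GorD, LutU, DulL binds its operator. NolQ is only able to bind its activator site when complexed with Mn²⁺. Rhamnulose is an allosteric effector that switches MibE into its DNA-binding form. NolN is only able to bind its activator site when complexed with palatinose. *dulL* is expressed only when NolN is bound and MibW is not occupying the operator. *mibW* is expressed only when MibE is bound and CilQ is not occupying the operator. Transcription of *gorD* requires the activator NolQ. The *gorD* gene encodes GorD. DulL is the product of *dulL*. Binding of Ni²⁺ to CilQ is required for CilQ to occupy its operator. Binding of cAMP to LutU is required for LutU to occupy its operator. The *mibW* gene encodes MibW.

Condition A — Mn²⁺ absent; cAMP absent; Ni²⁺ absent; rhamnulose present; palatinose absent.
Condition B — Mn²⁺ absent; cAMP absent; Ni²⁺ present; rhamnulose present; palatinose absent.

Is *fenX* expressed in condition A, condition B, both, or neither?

both

Condition A:
Mn²⁺ is absent, so NolQ is inactive.
Required activator NolQ is absent, so *gorD* is not transcribed.
So GorD is not produced.
cAMP is absent, so LutU is inactive.
Ni²⁺ is absent, so CilQ is inactive.
Rhamnulose is present, so MibE is active.
No repressor is bound and MibE is active, so *mibW* is transcribed.
So MibW is produced and active.
Palatinose is absent, so NolN is inactive.
With repressor MibW bound, *dulL* is not transcribed.
So DulL is not produced.
With no repressor bound, *fenX* is transcribed.
→ *fenX* is ON in A.
Condition B:
Mn²⁺ is absent, so NolQ is inactive.
Required activator NolQ is absent, so *gorD* is not transcribed.
So GorD is not produced.
cAMP is absent, so LutU is inactive.
Ni²⁺ is present, so CilQ is active.
Rhamnulose is present, so MibE is active.
With repressor CilQ bound, *mibW* is not transcribed.
So MibW is not produced.
Palatinose is absent, so NolN is inactive.
Required activator NolN is absent, so *dulL* is not transcribed.
So DulL is not produced.
With no repressor bound, *fenX* is transcribed.
→ *fenX* is ON in B.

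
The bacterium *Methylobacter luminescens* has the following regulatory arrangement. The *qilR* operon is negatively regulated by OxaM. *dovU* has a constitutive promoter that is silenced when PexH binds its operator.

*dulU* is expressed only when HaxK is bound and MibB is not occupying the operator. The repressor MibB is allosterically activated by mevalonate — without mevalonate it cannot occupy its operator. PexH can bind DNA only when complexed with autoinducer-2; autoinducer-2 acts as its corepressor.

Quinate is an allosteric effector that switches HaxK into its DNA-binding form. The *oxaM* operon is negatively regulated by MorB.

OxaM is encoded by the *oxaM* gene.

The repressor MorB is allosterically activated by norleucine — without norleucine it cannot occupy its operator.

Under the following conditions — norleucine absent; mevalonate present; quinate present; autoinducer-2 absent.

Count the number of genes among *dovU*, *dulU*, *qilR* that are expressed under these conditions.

Autoinducer-2 is absent, so PexH is inactive.
With no repressor bound, *dovU* is transcribed.
→ *dovU* is ON.
Quinate is present, so HaxK is active.
Mevalonate is present, so MibB is active.
With repressor MibB bound, *dulU* is not transcribed.
→ *dulU* is OFF.
Norleucine is absent, so MorB is inactive.
With no repressor bound, *oxaM* is transcribed.
So OxaM is produced and active.
With repressor OxaM bound, *qilR* is not transcribed.
→ *qilR* is OFF.
1 of the 3 genes is transcribed.

1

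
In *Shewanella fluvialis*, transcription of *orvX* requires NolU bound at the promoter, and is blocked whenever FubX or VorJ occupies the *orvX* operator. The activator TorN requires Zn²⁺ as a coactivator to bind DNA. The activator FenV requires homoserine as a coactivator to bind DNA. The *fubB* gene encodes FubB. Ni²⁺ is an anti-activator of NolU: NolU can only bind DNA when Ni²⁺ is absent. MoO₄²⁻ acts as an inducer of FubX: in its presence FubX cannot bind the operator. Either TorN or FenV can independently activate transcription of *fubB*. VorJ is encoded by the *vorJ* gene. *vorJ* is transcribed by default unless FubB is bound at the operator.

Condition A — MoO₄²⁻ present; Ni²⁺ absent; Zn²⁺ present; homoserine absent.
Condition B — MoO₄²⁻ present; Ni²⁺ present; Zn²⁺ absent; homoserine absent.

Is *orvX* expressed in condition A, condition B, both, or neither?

Condition A:
MoO₄²⁻ is present, so FubX is inactive.
Ni²⁺ is absent, so NolU is active.
Zn²⁺ is present, so TorN is active.
Homoserine is absent, so FenV is inactive.
Activator TorN is present, so *fubB* is transcribed.
So FubB is produced and active.
With repressor FubB bound, *vorJ* is not transcribed.
So VorJ is not produced.
No repressor is bound and NolU is active, so *orvX* is transcribed.
→ *orvX* is ON in A.
Condition B:
MoO₄²⁻ is present, so FubX is inactive.
Ni²⁺ is present, so NolU is inactive.
Zn²⁺ is absent, so TorN is inactive.
Homoserine is absent, so FenV is inactive.
No activator is available at the *fubB* promoter, so *fubB* is not transcribed.
So FubB is not produced.
With no repressor bound, *vorJ* is transcribed.
So VorJ is produced and active.
With repressor VorJ bound, *orvX* is not transcribed.
→ *orvX* is OFF in B.

A only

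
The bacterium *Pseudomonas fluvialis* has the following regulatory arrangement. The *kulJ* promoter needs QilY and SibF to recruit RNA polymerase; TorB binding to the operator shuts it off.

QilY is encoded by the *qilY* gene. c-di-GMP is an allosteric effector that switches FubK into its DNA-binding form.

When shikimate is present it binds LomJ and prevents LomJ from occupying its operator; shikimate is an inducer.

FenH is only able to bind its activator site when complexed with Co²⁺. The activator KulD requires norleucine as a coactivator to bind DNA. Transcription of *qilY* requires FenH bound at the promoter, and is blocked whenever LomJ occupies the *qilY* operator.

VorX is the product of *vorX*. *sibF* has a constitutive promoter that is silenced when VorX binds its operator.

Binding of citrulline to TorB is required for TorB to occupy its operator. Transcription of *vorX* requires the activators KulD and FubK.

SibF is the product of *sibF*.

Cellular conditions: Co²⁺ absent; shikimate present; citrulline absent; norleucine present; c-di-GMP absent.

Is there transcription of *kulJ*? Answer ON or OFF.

Shikimate is present, so LomJ is inactive.
Co²⁺ is absent, so FenH is inactive.
Required activator FenH is absent, so *qilY* is not transcribed.
So QilY is not produced.
Citrulline is absent, so TorB is inactive.
Norleucine is present, so KulD is active.
c-di-GMP is absent, so FubK is inactive.
Required activator FubK is absent, so *vorX* is not transcribed.
So VorX is not produced.
With no repressor bound, *sibF* is transcribed.
So SibF is produced and active.
Required activator QilY is absent, so *kulJ* is not transcribed.

OFF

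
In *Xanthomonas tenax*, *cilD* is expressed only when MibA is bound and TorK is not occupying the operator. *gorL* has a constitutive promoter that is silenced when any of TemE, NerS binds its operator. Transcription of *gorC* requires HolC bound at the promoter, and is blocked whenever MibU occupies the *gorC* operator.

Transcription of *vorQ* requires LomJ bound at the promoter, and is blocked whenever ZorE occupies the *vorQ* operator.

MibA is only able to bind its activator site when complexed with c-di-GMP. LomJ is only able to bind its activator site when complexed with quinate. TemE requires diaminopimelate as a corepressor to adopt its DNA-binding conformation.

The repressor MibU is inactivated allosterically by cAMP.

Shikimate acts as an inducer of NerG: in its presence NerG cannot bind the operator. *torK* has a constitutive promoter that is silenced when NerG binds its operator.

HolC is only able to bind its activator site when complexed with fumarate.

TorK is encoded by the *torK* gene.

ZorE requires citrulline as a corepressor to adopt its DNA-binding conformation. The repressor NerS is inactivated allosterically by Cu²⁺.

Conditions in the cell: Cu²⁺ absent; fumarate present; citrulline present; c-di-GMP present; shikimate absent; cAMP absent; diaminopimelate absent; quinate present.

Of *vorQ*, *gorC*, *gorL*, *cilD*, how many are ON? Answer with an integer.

Citrulline is present, so ZorE is active.
Quinate is present, so LomJ is active.
With repressor ZorE bound, *vorQ* is not transcribed.
→ *vorQ* is OFF.
cAMP is absent, so MibU is active.
Fumarate is present, so HolC is active.
With repressor MibU bound, *gorC* is not transcribed.
→ *gorC* is OFF.
Diaminopimelate is absent, so TemE is inactive.
Cu²⁺ is absent, so NerS is active.
With repressor NerS bound, *gorL* is not transcribed.
→ *gorL* is OFF.
c-di-GMP is present, so MibA is active.
Shikimate is absent, so NerG is active.
With repressor NerG bound, *torK* is not transcribed.
So TorK is not produced.
No repressor is bound and MibA is active, so *cilD* is transcribed.
→ *cilD* is ON.
1 of the 4 genes is transcribed.

1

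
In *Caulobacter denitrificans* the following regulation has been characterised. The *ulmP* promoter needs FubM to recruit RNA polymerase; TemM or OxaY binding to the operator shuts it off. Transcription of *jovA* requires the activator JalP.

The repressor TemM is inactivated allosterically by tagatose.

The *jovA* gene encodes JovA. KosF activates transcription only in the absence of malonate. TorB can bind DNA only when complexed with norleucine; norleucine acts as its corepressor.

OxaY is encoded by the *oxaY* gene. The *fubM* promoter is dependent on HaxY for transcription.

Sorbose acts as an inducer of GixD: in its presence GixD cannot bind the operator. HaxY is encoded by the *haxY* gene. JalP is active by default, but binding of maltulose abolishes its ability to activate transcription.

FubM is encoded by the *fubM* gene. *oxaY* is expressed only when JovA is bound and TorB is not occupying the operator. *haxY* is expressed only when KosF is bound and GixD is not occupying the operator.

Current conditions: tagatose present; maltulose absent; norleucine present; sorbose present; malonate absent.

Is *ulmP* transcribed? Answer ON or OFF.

ON

Tagatose is present, so TemM is inactive.
Maltulose is absent, so JalP is active.
No repressor is bound and JalP is active, so *jovA* is transcribed.
So JovA is produced and active.
Norleucine is present, so TorB is active.
With repressor TorB bound, *oxaY* is not transcribed.
So OxaY is not produced.
Sorbose is present, so GixD is inactive.
Malonate is absent, so KosF is active.
No repressor is bound and KosF is active, so *haxY* is transcribed.
So HaxY is produced and active.
No repressor is bound and HaxY is active, so *fubM* is transcribed.
So FubM is produced and active.
No repressor is bound and FubM is active, so *ulmP* is transcribed.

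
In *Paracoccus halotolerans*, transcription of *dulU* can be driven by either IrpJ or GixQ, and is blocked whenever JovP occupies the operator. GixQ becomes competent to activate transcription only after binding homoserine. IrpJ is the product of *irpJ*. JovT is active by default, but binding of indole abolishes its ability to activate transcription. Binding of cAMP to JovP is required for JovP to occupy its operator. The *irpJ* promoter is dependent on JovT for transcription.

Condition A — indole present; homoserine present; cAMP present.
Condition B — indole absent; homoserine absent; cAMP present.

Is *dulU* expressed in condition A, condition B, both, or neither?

neither

Condition A:
Indole is present, so JovT is inactive.
Required activator JovT is absent, so *irpJ* is not transcribed.
So IrpJ is not produced.
Homoserine is present, so GixQ is active.
cAMP is present, so JovP is active.
With repressor JovP bound, *dulU* is not transcribed.
→ *dulU* is OFF in A.
Condition B:
Indole is absent, so JovT is active.
No repressor is bound and JovT is active, so *irpJ* is transcribed.
So IrpJ is produced and active.
Homoserine is absent, so GixQ is inactive.
cAMP is present, so JovP is active.
With repressor JovP bound, *dulU* is not transcribed.
→ *dulU* is OFF in B.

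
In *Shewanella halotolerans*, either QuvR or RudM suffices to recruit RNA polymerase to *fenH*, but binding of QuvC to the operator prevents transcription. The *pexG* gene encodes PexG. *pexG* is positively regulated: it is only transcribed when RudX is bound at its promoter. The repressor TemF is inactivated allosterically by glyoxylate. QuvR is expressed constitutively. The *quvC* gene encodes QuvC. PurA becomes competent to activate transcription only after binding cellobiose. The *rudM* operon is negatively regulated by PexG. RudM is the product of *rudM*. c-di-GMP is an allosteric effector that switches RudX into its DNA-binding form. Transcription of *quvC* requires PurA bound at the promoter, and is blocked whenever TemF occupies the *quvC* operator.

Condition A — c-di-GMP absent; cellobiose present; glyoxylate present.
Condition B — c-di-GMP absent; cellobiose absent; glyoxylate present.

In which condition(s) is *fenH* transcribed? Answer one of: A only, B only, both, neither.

B only

Condition A:
QuvR is produced constitutively and is active.
c-di-GMP is absent, so RudX is inactive.
Required activator RudX is absent, so *pexG* is not transcribed.
So PexG is not produced.
With no repressor bound, *rudM* is transcribed.
So RudM is produced and active.
Cellobiose is present, so PurA is active.
Glyoxylate is present, so TemF is inactive.
No repressor is bound and PurA is active, so *quvC* is transcribed.
So QuvC is produced and active.
With repressor QuvC bound, *fenH* is not transcribed.
→ *fenH* is OFF in A.
Condition B:
QuvR is produced constitutively and is active.
c-di-GMP is absent, so RudX is inactive.
Required activator RudX is absent, so *pexG* is not transcribed.
So PexG is not produced.
With no repressor bound, *rudM* is transcribed.
So RudM is produced and active.
Cellobiose is absent, so PurA is inactive.
Glyoxylate is present, so TemF is inactive.
Required activator PurA is absent, so *quvC* is not transcribed.
So QuvC is not produced.
Activator QuvR is present, so *fenH* is transcribed.
→ *fenH* is ON in B.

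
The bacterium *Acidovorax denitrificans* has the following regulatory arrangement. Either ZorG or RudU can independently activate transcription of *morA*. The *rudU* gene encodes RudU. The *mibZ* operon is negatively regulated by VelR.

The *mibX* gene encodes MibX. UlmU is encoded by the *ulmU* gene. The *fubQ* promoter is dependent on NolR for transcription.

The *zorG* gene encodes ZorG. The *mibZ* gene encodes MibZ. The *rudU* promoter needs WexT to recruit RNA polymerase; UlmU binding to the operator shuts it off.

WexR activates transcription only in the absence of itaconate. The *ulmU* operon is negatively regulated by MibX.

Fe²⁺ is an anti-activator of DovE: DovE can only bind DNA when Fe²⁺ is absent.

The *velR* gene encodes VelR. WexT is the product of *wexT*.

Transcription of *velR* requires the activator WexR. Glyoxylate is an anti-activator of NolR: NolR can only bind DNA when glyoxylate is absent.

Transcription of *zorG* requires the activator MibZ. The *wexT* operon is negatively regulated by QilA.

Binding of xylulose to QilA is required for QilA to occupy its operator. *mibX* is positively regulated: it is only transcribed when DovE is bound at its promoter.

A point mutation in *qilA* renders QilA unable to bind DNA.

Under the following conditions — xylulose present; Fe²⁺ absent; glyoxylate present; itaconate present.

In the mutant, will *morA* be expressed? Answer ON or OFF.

Itaconate is present, so WexR is inactive.
Required activator WexR is absent, so *velR* is not transcribed.
So VelR is not produced.
With no repressor bound, *mibZ* is transcribed.
So MibZ is produced and active.
No repressor is bound and MibZ is active, so *zorG* is transcribed.
So ZorG is produced and active.
QilA is non-functional in this strain, so it has no effect.
With no repressor bound, *wexT* is transcribed.
So WexT is produced and active.
Fe²⁺ is absent, so DovE is active.
No repressor is bound and DovE is active, so *mibX* is transcribed.
So MibX is produced and active.
With repressor MibX bound, *ulmU* is not transcribed.
So UlmU is not produced.
No repressor is bound and WexT is active, so *rudU* is transcribed.
So RudU is produced and active.
Activator ZorG is present, so *morA* is transcribed.

ON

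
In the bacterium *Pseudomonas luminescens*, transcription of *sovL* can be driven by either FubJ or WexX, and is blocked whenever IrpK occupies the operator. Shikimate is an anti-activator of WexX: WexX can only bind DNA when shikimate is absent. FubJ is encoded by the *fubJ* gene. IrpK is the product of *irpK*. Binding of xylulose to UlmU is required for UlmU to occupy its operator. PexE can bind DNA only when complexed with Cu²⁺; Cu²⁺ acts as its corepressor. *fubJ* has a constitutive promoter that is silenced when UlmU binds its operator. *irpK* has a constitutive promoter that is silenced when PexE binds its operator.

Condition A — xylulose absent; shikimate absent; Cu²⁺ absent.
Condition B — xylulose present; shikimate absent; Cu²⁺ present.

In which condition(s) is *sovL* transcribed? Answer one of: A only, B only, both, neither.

Condition A:
Xylulose is absent, so UlmU is inactive.
With no repressor bound, *fubJ* is transcribed.
So FubJ is produced and active.
Shikimate is absent, so WexX is active.
Cu²⁺ is absent, so PexE is inactive.
With no repressor bound, *irpK* is transcribed.
So IrpK is produced and active.
With repressor IrpK bound, *sovL* is not transcribed.
→ *sovL* is OFF in A.
Condition B:
Xylulose is present, so UlmU is active.
With repressor UlmU bound, *fubJ* is not transcribed.
So FubJ is not produced.
Shikimate is absent, so WexX is active.
Cu²⁺ is present, so PexE is active.
With repressor PexE bound, *irpK* is not transcribed.
So IrpK is not produced.
Activator WexX is present, so *sovL* is transcribed.
→ *sovL* is ON in B.

B only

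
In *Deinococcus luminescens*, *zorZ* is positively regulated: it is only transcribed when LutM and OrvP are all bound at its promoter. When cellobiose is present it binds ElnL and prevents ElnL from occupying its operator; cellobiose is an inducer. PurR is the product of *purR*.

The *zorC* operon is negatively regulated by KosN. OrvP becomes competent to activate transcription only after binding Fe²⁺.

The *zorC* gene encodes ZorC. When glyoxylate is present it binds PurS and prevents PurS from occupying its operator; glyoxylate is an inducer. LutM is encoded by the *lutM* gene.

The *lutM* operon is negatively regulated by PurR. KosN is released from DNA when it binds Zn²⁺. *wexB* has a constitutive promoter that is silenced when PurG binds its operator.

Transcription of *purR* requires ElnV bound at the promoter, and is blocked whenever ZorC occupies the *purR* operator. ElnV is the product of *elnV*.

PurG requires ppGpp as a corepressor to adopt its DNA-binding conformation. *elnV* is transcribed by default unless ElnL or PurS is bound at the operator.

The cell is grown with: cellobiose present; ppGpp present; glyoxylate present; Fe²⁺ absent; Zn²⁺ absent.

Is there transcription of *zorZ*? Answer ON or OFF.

OFF

Cellobiose is present, so ElnL is inactive.
Glyoxylate is present, so PurS is inactive.
With no repressor bound, *elnV* is transcribed.
So ElnV is produced and active.
Zn²⁺ is absent, so KosN is active.
With repressor KosN bound, *zorC* is not transcribed.
So ZorC is not produced.
No repressor is bound and ElnV is active, so *purR* is transcribed.
So PurR is produced and active.
With repressor PurR bound, *lutM* is not transcribed.
So LutM is not produced.
Fe²⁺ is absent, so OrvP is inactive.
Required activator LutM is absent, so *zorZ* is not transcribed.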